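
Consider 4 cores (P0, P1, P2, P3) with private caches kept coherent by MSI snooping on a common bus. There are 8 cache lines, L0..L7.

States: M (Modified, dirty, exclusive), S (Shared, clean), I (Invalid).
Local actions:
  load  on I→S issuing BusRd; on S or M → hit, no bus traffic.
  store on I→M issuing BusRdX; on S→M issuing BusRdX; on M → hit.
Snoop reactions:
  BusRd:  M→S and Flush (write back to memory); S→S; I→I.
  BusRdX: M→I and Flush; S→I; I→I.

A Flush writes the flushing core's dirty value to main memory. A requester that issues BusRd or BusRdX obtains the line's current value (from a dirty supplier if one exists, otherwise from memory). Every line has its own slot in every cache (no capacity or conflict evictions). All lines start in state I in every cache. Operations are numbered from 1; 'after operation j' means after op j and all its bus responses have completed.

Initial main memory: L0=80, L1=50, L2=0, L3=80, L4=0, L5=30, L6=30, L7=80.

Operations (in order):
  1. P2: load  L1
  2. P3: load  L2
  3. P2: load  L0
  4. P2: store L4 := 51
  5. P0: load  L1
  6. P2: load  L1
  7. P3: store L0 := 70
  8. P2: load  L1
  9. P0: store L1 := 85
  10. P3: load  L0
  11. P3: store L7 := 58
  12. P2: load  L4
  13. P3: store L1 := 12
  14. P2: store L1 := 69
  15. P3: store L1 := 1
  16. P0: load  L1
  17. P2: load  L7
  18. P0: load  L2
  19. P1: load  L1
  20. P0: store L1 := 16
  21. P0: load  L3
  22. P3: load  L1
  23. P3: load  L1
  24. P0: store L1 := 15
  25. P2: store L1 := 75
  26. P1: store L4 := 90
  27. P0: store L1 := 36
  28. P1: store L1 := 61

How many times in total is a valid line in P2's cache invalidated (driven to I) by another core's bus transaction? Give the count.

invalidations = 5

  op1 P2: load  L1 → I/I/S/I on L1; bus BusRd; mem=50
  op2 P3: load  L2 → I/I/I/S on L2; bus BusRd; mem=0
  op3 P2: load  L0 → I/I/S/I on L0; bus BusRd; mem=80
  op4 P2: store L4 := 51 → I/I/M/I on L4; bus BusRdX; mem=0
  op5 P0: load  L1 → S/I/S/I on L1; bus BusRd; mem=50
  op6 P2: load  L1 → S/I/S/I on L1; bus (none); mem=50
  op7 P3: store L0 := 70 → I/I/I/M on L0; bus BusRdX; mem=80
  op8 P2: load  L1 → S/I/S/I on L1; bus (none); mem=50
  op9 P0: store L1 := 85 → M/I/I/I on L1; bus BusRdX; mem=50
  op10 P3: load  L0 → I/I/I/M on L0; bus (none); mem=80
  op11 P3: store L7 := 58 → I/I/I/M on L7; bus BusRdX; mem=80
  op12 P2: load  L4 → I/I/M/I on L4; bus (none); mem=0
  op13 P3: store L1 := 12 → I/I/I/M on L1; bus BusRdX Flush; mem=85
  op14 P2: store L1 := 69 → I/I/M/I on L1; bus BusRdX Flush; mem=12
  op15 P3: store L1 := 1 → I/I/I/M on L1; bus BusRdX Flush; mem=69
  op16 P0: load  L1 → S/I/I/S on L1; bus BusRd Flush; mem=1
  op17 P2: load  L7 → I/I/S/S on L7; bus BusRd Flush; mem=58
  op18 P0: load  L2 → S/I/I/S on L2; bus BusRd; mem=0
  op19 P1: load  L1 → S/S/I/S on L1; bus BusRd; mem=1
  op20 P0: store L1 := 16 → M/I/I/I on L1; bus BusRdX; mem=1
  op21 P0: load  L3 → S/I/I/I on L3; bus BusRd; mem=80
  op22 P3: load  L1 → S/I/I/S on L1; bus BusRd Flush; mem=16
  op23 P3: load  L1 → S/I/I/S on L1; bus (none); mem=16
  op24 P0: store L1 := 15 → M/I/I/I on L1; bus BusRdX; mem=16
  op25 P2: store L1 := 75 → I/I/M/I on L1; bus BusRdX Flush; mem=15
  op26 P1: store L4 := 90 → I/M/I/I on L4; bus BusRdX Flush; mem=51
  op27 P0: store L1 := 36 → M/I/I/I on L1; bus BusRdX Flush; mem=75
  op28 P1: store L1 := 61 → I/M/I/I on L1; bus BusRdX Flush; mem=36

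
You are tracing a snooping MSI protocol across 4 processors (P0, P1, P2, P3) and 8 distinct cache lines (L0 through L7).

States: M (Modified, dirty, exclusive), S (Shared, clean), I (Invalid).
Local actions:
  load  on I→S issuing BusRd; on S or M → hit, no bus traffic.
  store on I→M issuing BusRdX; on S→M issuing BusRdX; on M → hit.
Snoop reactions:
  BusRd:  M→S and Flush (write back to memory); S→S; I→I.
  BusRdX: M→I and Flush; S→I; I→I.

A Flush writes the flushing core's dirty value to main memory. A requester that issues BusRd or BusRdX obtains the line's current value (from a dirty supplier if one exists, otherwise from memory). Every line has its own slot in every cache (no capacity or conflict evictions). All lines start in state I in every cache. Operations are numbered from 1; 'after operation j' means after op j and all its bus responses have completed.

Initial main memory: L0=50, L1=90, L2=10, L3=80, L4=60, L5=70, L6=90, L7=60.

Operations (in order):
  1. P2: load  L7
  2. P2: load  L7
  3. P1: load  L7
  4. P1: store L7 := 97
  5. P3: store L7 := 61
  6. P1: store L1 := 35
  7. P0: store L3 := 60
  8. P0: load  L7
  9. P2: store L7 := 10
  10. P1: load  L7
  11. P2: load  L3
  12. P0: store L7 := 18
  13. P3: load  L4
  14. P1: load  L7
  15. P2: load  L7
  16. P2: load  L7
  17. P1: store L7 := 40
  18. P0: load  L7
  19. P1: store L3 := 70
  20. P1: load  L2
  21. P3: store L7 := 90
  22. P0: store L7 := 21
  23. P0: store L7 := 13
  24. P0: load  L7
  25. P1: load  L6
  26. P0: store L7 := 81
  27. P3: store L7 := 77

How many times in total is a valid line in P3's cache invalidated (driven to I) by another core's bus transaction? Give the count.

[1] P2: load  L7 | P0:I, P1:I, P2:S(60), P3:I | bus: BusRd
[2] P2: load  L7 | P0:I, P1:I, P2:S(60), P3:I | bus: none
[3] P1: load  L7 | P0:I, P1:S(60), P2:S(60), P3:I | bus: BusRd
[4] P1: store L7 := 97 | P0:I, P1:M(97), P2:I, P3:I | bus: BusRdX
[5] P3: store L7 := 61 | P0:I, P1:I, P2:I, P3:M(61) | bus: BusRdX,Flush
[6] P1: store L1 := 35 | P0:I, P1:M(35), P2:I, P3:I | bus: BusRdX
[7] P0: store L3 := 60 | P0:M(60), P1:I, P2:I, P3:I | bus: BusRdX
[8] P0: load  L7 | P0:S(61), P1:I, P2:I, P3:S(61) | bus: BusRd,Flush
[9] P2: store L7 := 10 | P0:I, P1:I, P2:M(10), P3:I | bus: BusRdX
[10] P1: load  L7 | P0:I, P1:S(10), P2:S(10), P3:I | bus: BusRd,Flush
[11] P2: load  L3 | P0:S(60), P1:I, P2:S(60), P3:I | bus: BusRd,Flush
[12] P0: store L7 := 18 | P0:M(18), P1:I, P2:I, P3:I | bus: BusRdX
[13] P3: load  L4 | P0:I, P1:I, P2:I, P3:S(60) | bus: BusRd
[14] P1: load  L7 | P0:S(18), P1:S(18), P2:I, P3:I | bus: BusRd,Flush
[15] P2: load  L7 | P0:S(18), P1:S(18), P2:S(18), P3:I | bus: BusRd
[16] P2: load  L7 | P0:S(18), P1:S(18), P2:S(18), P3:I | bus: none
[17] P1: store L7 := 40 | P0:I, P1:M(40), P2:I, P3:I | bus: BusRdX
[18] P0: load  L7 | P0:S(40), P1:S(40), P2:I, P3:I | bus: BusRd,Flush
[19] P1: store L3 := 70 | P0:I, P1:M(70), P2:I, P3:I | bus: BusRdX
[20] P1: load  L2 | P0:I, P1:S(10), P2:I, P3:I | bus: BusRd
[21] P3: store L7 := 90 | P0:I, P1:I, P2:I, P3:M(90) | bus: BusRdX
[22] P0: store L7 := 21 | P0:M(21), P1:I, P2:I, P3:I | bus: BusRdX,Flush
[23] P0: store L7 := 13 | P0:M(13), P1:I, P2:I, P3:I | bus: none
[24] P0: load  L7 | P0:M(13), P1:I, P2:I, P3:I | bus: none
[25] P1: load  L6 | P0:I, P1:S(90), P2:I, P3:I | bus: BusRd
[26] P0: store L7 := 81 | P0:M(81), P1:I, P2:I, P3:I | bus: none
[27] P3: store L7 := 77 | P0:I, P1:I, P2:I, P3:M(77) | bus: BusRdX,Flush

invalidations = 2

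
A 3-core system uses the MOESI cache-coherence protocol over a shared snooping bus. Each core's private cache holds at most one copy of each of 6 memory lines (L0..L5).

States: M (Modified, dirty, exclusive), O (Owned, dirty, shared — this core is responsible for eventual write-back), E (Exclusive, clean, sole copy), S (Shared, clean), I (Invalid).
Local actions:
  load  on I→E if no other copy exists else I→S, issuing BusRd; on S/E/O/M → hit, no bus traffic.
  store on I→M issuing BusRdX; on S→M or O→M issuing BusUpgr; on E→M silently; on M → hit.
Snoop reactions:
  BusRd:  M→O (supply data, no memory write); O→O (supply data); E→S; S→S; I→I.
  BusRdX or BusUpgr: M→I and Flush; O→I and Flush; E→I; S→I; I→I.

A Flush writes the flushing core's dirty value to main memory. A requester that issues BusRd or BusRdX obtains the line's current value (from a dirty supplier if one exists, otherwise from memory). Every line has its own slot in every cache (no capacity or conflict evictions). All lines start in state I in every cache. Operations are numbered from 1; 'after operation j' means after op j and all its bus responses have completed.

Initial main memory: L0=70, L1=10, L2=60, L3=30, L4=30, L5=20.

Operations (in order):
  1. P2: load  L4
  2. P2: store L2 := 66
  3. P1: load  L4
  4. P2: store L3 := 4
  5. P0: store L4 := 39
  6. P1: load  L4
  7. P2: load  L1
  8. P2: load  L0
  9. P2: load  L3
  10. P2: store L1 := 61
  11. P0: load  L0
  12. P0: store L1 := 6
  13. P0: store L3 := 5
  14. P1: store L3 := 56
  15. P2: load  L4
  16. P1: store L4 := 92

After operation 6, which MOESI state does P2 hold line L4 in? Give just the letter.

[1] P2: load  L4 | P0:I, P1:I, P2:E(30) | bus: BusRd
[2] P2: store L2 := 66 | P0:I, P1:I, P2:M(66) | bus: BusRdX
[3] P1: load  L4 | P0:I, P1:S(30), P2:S(30) | bus: BusRd
[4] P2: store L3 := 4 | P0:I, P1:I, P2:M(4) | bus: BusRdX
[5] P0: store L4 := 39 | P0:M(39), P1:I, P2:I | bus: BusRdX
[6] P1: load  L4 | P0:O(39), P1:S(39), P2:I | bus: BusRd
[7] P2: load  L1 | P0:I, P1:I, P2:E(10) | bus: BusRd
[8] P2: load  L0 | P0:I, P1:I, P2:E(70) | bus: BusRd
[9] P2: load  L3 | P0:I, P1:I, P2:M(4) | bus: none
[10] P2: store L1 := 61 | P0:I, P1:I, P2:M(61) | bus: none
[11] P0: load  L0 | P0:S(70), P1:I, P2:S(70) | bus: BusRd
[12] P0: store L1 := 6 | P0:M(6), P1:I, P2:I | bus: BusRdX,Flush
[13] P0: store L3 := 5 | P0:M(5), P1:I, P2:I | bus: BusRdX,Flush
[14] P1: store L3 := 56 | P0:I, P1:M(56), P2:I | bus: BusRdX,Flush
[15] P2: load  L4 | P0:O(39), P1:S(39), P2:S(39) | bus: BusRd
[16] P1: store L4 := 92 | P0:I, P1:M(92), P2:I | bus: BusUpgr,Flush

state = I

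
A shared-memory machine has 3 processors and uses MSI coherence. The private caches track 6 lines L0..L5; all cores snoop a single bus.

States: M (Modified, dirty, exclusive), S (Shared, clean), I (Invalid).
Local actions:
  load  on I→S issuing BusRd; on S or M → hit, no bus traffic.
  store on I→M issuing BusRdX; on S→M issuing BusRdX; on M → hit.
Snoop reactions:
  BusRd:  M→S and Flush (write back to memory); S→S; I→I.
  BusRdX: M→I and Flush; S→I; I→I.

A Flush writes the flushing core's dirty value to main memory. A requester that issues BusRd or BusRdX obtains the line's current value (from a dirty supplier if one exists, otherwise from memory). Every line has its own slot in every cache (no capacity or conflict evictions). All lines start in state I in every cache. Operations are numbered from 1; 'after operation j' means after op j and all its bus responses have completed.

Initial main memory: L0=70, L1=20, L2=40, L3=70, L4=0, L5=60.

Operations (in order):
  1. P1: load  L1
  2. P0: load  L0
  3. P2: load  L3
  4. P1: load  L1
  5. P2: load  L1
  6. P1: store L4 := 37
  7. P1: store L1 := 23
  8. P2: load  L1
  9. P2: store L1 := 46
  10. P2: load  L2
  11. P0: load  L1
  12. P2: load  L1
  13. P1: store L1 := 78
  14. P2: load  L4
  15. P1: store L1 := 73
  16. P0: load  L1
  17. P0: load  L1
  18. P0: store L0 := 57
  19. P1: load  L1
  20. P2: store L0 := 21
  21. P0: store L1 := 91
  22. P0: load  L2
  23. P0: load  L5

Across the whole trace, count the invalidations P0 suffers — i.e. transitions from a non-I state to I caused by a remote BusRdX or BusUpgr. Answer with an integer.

1. P1: load  L1  bus=[BusRd]  L1: P0=I P1=S P2=I  mem[L1]=20
2. P0: load  L0  bus=[BusRd]  L0: P0=S P1=I P2=I  mem[L0]=70
3. P2: load  L3  bus=[BusRd]  L3: P0=I P1=I P2=S  mem[L3]=70
4. P1: load  L1  bus=[-]  L1: P0=I P1=S P2=I  mem[L1]=20
5. P2: load  L1  bus=[BusRd]  L1: P0=I P1=S P2=S  mem[L1]=20
6. P1: store L4 := 37  bus=[BusRdX]  L4: P0=I P1=M P2=I  mem[L4]=0
7. P1: store L1 := 23  bus=[BusRdX]  L1: P0=I P1=M P2=I  mem[L1]=20
8. P2: load  L1  bus=[BusRd,Flush]  L1: P0=I P1=S P2=S  mem[L1]=23
9. P2: store L1 := 46  bus=[BusRdX]  L1: P0=I P1=I P2=M  mem[L1]=23
10. P2: load  L2  bus=[BusRd]  L2: P0=I P1=I P2=S  mem[L2]=40
11. P0: load  L1  bus=[BusRd,Flush]  L1: P0=S P1=I P2=S  mem[L1]=46
12. P2: load  L1  bus=[-]  L1: P0=S P1=I P2=S  mem[L1]=46
13. P1: store L1 := 78  bus=[BusRdX]  L1: P0=I P1=M P2=I  mem[L1]=46
14. P2: load  L4  bus=[BusRd,Flush]  L4: P0=I P1=S P2=S  mem[L4]=37
15. P1: store L1 := 73  bus=[-]  L1: P0=I P1=M P2=I  mem[L1]=46
16. P0: load  L1  bus=[BusRd,Flush]  L1: P0=S P1=S P2=I  mem[L1]=73
17. P0: load  L1  bus=[-]  L1: P0=S P1=S P2=I  mem[L1]=73
18. P0: store L0 := 57  bus=[BusRdX]  L0: P0=M P1=I P2=I  mem[L0]=70
19. P1: load  L1  bus=[-]  L1: P0=S P1=S P2=I  mem[L1]=73
20. P2: store L0 := 21  bus=[BusRdX,Flush]  L0: P0=I P1=I P2=M  mem[L0]=57
21. P0: store L1 := 91  bus=[BusRdX]  L1: P0=M P1=I P2=I  mem[L1]=73
22. P0: load  L2  bus=[BusRd]  L2: P0=S P1=I P2=S  mem[L2]=40
23. P0: load  L5  bus=[BusRd]  L5: P0=S P1=I P2=I  mem[L5]=60

invalidations = 2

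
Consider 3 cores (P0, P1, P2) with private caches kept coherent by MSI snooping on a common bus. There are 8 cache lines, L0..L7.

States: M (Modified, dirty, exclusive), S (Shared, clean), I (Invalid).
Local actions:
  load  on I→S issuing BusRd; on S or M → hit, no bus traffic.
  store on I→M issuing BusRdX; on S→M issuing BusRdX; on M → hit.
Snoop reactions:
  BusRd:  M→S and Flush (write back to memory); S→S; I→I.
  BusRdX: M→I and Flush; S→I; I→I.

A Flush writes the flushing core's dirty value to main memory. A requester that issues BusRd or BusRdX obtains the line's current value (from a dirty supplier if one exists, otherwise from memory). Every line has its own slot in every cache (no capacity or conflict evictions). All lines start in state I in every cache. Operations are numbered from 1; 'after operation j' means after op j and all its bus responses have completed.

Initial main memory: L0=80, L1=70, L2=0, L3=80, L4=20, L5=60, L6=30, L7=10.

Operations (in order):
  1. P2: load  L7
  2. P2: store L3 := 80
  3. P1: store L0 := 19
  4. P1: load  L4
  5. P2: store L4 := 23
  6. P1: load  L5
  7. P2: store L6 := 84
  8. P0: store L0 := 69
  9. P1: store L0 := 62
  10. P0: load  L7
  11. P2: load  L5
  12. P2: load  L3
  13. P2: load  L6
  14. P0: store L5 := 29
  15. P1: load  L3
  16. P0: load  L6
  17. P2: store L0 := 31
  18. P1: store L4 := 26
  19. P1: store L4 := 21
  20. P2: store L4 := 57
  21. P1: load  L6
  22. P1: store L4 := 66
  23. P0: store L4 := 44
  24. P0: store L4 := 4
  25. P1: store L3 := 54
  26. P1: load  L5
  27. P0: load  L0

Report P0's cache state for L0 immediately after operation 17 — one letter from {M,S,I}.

step 1: P2: load  L7  ⟶  IIS  (L7)  txn=BusRd  M[L7]=10
step 2: P2: store L3 := 80  ⟶  IIM  (L3)  txn=BusRdX  M[L3]=80
step 3: P1: store L0 := 19  ⟶  IMI  (L0)  txn=BusRdX  M[L0]=80
step 4: P1: load  L4  ⟶  ISI  (L4)  txn=BusRd  M[L4]=20
step 5: P2: store L4 := 23  ⟶  IIM  (L4)  txn=BusRdX  M[L4]=20
step 6: P1: load  L5  ⟶  ISI  (L5)  txn=BusRd  M[L5]=60
step 7: P2: store L6 := 84  ⟶  IIM  (L6)  txn=BusRdX  M[L6]=30
step 8: P0: store L0 := 69  ⟶  MII  (L0)  txn=BusRdX+Flush  M[L0]=19
step 9: P1: store L0 := 62  ⟶  IMI  (L0)  txn=BusRdX+Flush  M[L0]=69
step 10: P0: load  L7  ⟶  SIS  (L7)  txn=BusRd  M[L7]=10
step 11: P2: load  L5  ⟶  ISS  (L5)  txn=BusRd  M[L5]=60
step 12: P2: load  L3  ⟶  IIM  (L3)  txn=∅  M[L3]=80
step 13: P2: load  L6  ⟶  IIM  (L6)  txn=∅  M[L6]=30
step 14: P0: store L5 := 29  ⟶  MII  (L5)  txn=BusRdX  M[L5]=60
step 15: P1: load  L3  ⟶  ISS  (L3)  txn=BusRd+Flush  M[L3]=80
step 16: P0: load  L6  ⟶  SIS  (L6)  txn=BusRd+Flush  M[L6]=84
step 17: P2: store L0 := 31  ⟶  IIM  (L0)  txn=BusRdX+Flush  M[L0]=62
step 18: P1: store L4 := 26  ⟶  IMI  (L4)  txn=BusRdX+Flush  M[L4]=23
step 19: P1: store L4 := 21  ⟶  IMI  (L4)  txn=∅  M[L4]=23
step 20: P2: store L4 := 57  ⟶  IIM  (L4)  txn=BusRdX+Flush  M[L4]=21
step 21: P1: load  L6  ⟶  SSS  (L6)  txn=BusRd  M[L6]=84
step 22: P1: store L4 := 66  ⟶  IMI  (L4)  txn=BusRdX+Flush  M[L4]=57
step 23: P0: store L4 := 44  ⟶  MII  (L4)  txn=BusRdX+Flush  M[L4]=66
step 24: P0: store L4 := 4  ⟶  MII  (L4)  txn=∅  M[L4]=66
step 25: P1: store L3 := 54  ⟶  IMI  (L3)  txn=BusRdX  M[L3]=80
step 26: P1: load  L5  ⟶  SSI  (L5)  txn=BusRd+Flush  M[L5]=29
step 27: P0: load  L0  ⟶  SIS  (L0)  txn=BusRd+Flush  M[L0]=31

state = I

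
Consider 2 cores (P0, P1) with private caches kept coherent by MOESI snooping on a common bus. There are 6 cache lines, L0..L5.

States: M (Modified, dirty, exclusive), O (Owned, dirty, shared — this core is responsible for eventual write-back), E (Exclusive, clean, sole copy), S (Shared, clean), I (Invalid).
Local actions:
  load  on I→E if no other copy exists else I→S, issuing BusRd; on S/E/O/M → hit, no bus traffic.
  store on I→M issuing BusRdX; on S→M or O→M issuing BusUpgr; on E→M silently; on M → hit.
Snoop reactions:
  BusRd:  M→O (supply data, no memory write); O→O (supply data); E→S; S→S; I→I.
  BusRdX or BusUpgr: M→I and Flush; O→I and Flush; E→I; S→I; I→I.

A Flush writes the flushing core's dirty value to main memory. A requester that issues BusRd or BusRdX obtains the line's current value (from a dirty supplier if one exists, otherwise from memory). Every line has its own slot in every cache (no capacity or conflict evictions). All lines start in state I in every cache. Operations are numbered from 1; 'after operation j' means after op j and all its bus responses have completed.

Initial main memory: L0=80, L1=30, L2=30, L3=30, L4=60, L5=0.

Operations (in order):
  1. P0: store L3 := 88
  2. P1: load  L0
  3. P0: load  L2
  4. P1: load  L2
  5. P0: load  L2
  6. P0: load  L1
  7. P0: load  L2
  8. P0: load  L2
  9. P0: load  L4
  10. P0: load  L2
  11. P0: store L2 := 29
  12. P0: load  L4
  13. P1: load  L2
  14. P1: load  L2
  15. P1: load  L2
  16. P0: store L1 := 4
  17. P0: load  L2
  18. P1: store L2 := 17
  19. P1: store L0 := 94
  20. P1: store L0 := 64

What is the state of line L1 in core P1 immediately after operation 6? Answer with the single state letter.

state = I

1. P0: store L3 := 88  bus=[BusRdX]  L3: P0=M P1=I  mem[L3]=30
2. P1: load  L0  bus=[BusRd]  L0: P0=I P1=E  mem[L0]=80
3. P0: load  L2  bus=[BusRd]  L2: P0=E P1=I  mem[L2]=30
4. P1: load  L2  bus=[BusRd]  L2: P0=S P1=S  mem[L2]=30
5. P0: load  L2  bus=[-]  L2: P0=S P1=S  mem[L2]=30
6. P0: load  L1  bus=[BusRd]  L1: P0=E P1=I  mem[L1]=30
7. P0: load  L2  bus=[-]  L2: P0=S P1=S  mem[L2]=30
8. P0: load  L2  bus=[-]  L2: P0=S P1=S  mem[L2]=30
9. P0: load  L4  bus=[BusRd]  L4: P0=E P1=I  mem[L4]=60
10. P0: load  L2  bus=[-]  L2: P0=S P1=S  mem[L2]=30
11. P0: store L2 := 29  bus=[BusUpgr]  L2: P0=M P1=I  mem[L2]=30
12. P0: load  L4  bus=[-]  L4: P0=E P1=I  mem[L4]=60
13. P1: load  L2  bus=[BusRd]  L2: P0=O P1=S  mem[L2]=30
14. P1: load  L2  bus=[-]  L2: P0=O P1=S  mem[L2]=30
15. P1: load  L2  bus=[-]  L2: P0=O P1=S  mem[L2]=30
16. P0: store L1 := 4  bus=[-]  L1: P0=M P1=I  mem[L1]=30
17. P0: load  L2  bus=[-]  L2: P0=O P1=S  mem[L2]=30
18. P1: store L2 := 17  bus=[BusUpgr,Flush]  L2: P0=I P1=M  mem[L2]=29
19. P1: store L0 := 94  bus=[-]  L0: P0=I P1=M  mem[L0]=80
20. P1: store L0 := 64  bus=[-]  L0: P0=I P1=M  mem[L0]=80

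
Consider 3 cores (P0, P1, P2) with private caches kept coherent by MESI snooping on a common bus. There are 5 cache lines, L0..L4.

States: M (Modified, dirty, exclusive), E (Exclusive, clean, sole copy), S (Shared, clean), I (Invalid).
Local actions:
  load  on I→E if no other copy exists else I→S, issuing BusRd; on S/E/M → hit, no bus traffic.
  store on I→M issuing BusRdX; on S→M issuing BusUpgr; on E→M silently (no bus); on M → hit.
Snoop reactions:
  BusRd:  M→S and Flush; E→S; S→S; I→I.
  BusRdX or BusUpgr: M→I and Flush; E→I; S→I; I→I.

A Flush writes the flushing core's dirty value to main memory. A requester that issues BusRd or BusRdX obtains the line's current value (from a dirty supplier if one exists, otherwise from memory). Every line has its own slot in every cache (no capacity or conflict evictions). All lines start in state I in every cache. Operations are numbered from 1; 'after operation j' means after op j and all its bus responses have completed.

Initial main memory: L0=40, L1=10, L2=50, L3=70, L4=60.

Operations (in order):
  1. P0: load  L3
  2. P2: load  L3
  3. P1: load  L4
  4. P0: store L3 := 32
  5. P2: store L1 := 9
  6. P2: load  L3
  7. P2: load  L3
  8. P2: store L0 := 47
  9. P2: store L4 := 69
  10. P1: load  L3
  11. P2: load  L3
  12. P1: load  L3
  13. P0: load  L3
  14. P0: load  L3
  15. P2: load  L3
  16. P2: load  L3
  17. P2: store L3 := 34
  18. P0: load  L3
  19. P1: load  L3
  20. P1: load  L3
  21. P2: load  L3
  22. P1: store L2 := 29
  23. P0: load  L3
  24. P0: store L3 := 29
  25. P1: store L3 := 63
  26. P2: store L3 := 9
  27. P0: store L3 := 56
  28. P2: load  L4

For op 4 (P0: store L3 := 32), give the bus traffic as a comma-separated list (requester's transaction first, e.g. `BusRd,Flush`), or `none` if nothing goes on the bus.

step 1: P0: load  L3  ⟶  EII  (L3)  txn=BusRd  M[L3]=70
step 2: P2: load  L3  ⟶  SIS  (L3)  txn=BusRd  M[L3]=70
step 3: P1: load  L4  ⟶  IEI  (L4)  txn=BusRd  M[L4]=60
step 4: P0: store L3 := 32  ⟶  MII  (L3)  txn=BusUpgr  M[L3]=70
step 5: P2: store L1 := 9  ⟶  IIM  (L1)  txn=BusRdX  M[L1]=10
step 6: P2: load  L3  ⟶  SIS  (L3)  txn=BusRd+Flush  M[L3]=32
step 7: P2: load  L3  ⟶  SIS  (L3)  txn=∅  M[L3]=32
step 8: P2: store L0 := 47  ⟶  IIM  (L0)  txn=BusRdX  M[L0]=40
step 9: P2: store L4 := 69  ⟶  IIM  (L4)  txn=BusRdX  M[L4]=60
step 10: P1: load  L3  ⟶  SSS  (L3)  txn=BusRd  M[L3]=32
step 11: P2: load  L3  ⟶  SSS  (L3)  txn=∅  M[L3]=32
step 12: P1: load  L3  ⟶  SSS  (L3)  txn=∅  M[L3]=32
step 13: P0: load  L3  ⟶  SSS  (L3)  txn=∅  M[L3]=32
step 14: P0: load  L3  ⟶  SSS  (L3)  txn=∅  M[L3]=32
step 15: P2: load  L3  ⟶  SSS  (L3)  txn=∅  M[L3]=32
step 16: P2: load  L3  ⟶  SSS  (L3)  txn=∅  M[L3]=32
step 17: P2: store L3 := 34  ⟶  IIM  (L3)  txn=BusUpgr  M[L3]=32
step 18: P0: load  L3  ⟶  SIS  (L3)  txn=BusRd+Flush  M[L3]=34
step 19: P1: load  L3  ⟶  SSS  (L3)  txn=BusRd  M[L3]=34
step 20: P1: load  L3  ⟶  SSS  (L3)  txn=∅  M[L3]=34
step 21: P2: load  L3  ⟶  SSS  (L3)  txn=∅  M[L3]=34
step 22: P1: store L2 := 29  ⟶  IMI  (L2)  txn=BusRdX  M[L2]=50
step 23: P0: load  L3  ⟶  SSS  (L3)  txn=∅  M[L3]=34
step 24: P0: store L3 := 29  ⟶  MII  (L3)  txn=BusUpgr  M[L3]=34
step 25: P1: store L3 := 63  ⟶  IMI  (L3)  txn=BusRdX+Flush  M[L3]=29
step 26: P2: store L3 := 9  ⟶  IIM  (L3)  txn=BusRdX+Flush  M[L3]=63
step 27: P0: store L3 := 56  ⟶  MII  (L3)  txn=BusRdX+Flush  M[L3]=9
step 28: P2: load  L4  ⟶  IIM  (L4)  txn=∅  M[L4]=60

bus = BusUpgr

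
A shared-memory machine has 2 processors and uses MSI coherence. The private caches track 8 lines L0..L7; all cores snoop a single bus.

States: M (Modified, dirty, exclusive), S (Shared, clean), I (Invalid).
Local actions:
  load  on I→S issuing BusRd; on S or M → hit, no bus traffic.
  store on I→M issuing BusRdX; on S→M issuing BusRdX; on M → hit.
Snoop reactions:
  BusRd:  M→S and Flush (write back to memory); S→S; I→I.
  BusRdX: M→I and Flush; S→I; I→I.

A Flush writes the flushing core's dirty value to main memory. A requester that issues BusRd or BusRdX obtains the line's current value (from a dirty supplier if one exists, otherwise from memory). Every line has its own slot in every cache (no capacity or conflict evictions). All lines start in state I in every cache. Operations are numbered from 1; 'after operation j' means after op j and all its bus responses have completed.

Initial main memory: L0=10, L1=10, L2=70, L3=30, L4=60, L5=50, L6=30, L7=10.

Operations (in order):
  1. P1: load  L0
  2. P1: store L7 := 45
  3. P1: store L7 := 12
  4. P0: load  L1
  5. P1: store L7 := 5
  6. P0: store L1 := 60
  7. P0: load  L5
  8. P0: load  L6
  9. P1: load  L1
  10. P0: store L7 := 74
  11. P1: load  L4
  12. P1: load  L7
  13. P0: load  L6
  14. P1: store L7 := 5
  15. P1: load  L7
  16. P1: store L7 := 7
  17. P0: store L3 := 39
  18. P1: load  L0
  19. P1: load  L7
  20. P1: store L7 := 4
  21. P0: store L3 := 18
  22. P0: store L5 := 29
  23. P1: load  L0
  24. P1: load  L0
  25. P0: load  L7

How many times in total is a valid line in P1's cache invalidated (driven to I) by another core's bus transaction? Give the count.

[1] P1: load  L0 | P0:I, P1:S(10) | bus: BusRd
[2] P1: store L7 := 45 | P0:I, P1:M(45) | bus: BusRdX
[3] P1: store L7 := 12 | P0:I, P1:M(12) | bus: none
[4] P0: load  L1 | P0:S(10), P1:I | bus: BusRd
[5] P1: store L7 := 5 | P0:I, P1:M(5) | bus: none
[6] P0: store L1 := 60 | P0:M(60), P1:I | bus: BusRdX
[7] P0: load  L5 | P0:S(50), P1:I | bus: BusRd
[8] P0: load  L6 | P0:S(30), P1:I | bus: BusRd
[9] P1: load  L1 | P0:S(60), P1:S(60) | bus: BusRd,Flush
[10] P0: store L7 := 74 | P0:M(74), P1:I | bus: BusRdX,Flush
[11] P1: load  L4 | P0:I, P1:S(60) | bus: BusRd
[12] P1: load  L7 | P0:S(74), P1:S(74) | bus: BusRd,Flush
[13] P0: load  L6 | P0:S(30), P1:I | bus: none
[14] P1: store L7 := 5 | P0:I, P1:M(5) | bus: BusRdX
[15] P1: load  L7 | P0:I, P1:M(5) | bus: none
[16] P1: store L7 := 7 | P0:I, P1:M(7) | bus: none
[17] P0: store L3 := 39 | P0:M(39), P1:I | bus: BusRdX
[18] P1: load  L0 | P0:I, P1:S(10) | bus: none
[19] P1: load  L7 | P0:I, P1:M(7) | bus: none
[20] P1: store L7 := 4 | P0:I, P1:M(4) | bus: none
[21] P0: store L3 := 18 | P0:M(18), P1:I | bus: none
[22] P0: store L5 := 29 | P0:M(29), P1:I | bus: BusRdX
[23] P1: load  L0 | P0:I, P1:S(10) | bus: none
[24] P1: load  L0 | P0:I, P1:S(10) | bus: none
[25] P0: load  L7 | P0:S(4), P1:S(4) | bus: BusRd,Flush

invalidations = 1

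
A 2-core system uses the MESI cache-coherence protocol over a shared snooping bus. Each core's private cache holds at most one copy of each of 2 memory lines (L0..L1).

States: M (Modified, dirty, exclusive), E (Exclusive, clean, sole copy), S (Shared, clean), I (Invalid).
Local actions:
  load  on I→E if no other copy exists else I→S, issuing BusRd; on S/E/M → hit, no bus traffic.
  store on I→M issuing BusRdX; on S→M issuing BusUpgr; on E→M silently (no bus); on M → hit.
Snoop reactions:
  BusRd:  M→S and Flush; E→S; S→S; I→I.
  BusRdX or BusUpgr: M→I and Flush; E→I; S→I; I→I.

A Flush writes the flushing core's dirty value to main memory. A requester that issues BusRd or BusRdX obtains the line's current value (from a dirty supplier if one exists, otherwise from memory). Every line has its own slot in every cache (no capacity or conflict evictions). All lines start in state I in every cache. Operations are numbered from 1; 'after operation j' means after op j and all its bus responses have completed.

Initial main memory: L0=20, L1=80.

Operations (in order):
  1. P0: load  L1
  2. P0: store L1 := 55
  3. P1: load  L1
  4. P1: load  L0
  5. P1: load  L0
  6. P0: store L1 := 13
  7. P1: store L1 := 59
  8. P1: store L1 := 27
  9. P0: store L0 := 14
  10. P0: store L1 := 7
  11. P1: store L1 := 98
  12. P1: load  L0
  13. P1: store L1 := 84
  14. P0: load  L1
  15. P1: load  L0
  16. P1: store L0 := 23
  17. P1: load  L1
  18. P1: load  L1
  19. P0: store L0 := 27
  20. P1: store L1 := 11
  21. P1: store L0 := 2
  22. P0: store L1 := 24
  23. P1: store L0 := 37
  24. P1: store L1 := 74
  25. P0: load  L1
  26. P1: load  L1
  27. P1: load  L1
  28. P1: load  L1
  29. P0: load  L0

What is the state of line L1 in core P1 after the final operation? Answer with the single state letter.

step 1: P0: load  L1  ⟶  EI  (L1)  txn=BusRd  M[L1]=80
step 2: P0: store L1 := 55  ⟶  MI  (L1)  txn=∅  M[L1]=80
step 3: P1: load  L1  ⟶  SS  (L1)  txn=BusRd+Flush  M[L1]=55
step 4: P1: load  L0  ⟶  IE  (L0)  txn=BusRd  M[L0]=20
step 5: P1: load  L0  ⟶  IE  (L0)  txn=∅  M[L0]=20
step 6: P0: store L1 := 13  ⟶  MI  (L1)  txn=BusUpgr  M[L1]=55
step 7: P1: store L1 := 59  ⟶  IM  (L1)  txn=BusRdX+Flush  M[L1]=13
step 8: P1: store L1 := 27  ⟶  IM  (L1)  txn=∅  M[L1]=13
step 9: P0: store L0 := 14  ⟶  MI  (L0)  txn=BusRdX  M[L0]=20
step 10: P0: store L1 := 7  ⟶  MI  (L1)  txn=BusRdX+Flush  M[L1]=27
step 11: P1: store L1 := 98  ⟶  IM  (L1)  txn=BusRdX+Flush  M[L1]=7
step 12: P1: load  L0  ⟶  SS  (L0)  txn=BusRd+Flush  M[L0]=14
step 13: P1: store L1 := 84  ⟶  IM  (L1)  txn=∅  M[L1]=7
step 14: P0: load  L1  ⟶  SS  (L1)  txn=BusRd+Flush  M[L1]=84
step 15: P1: load  L0  ⟶  SS  (L0)  txn=∅  M[L0]=14
step 16: P1: store L0 := 23  ⟶  IM  (L0)  txn=BusUpgr  M[L0]=14
step 17: P1: load  L1  ⟶  SS  (L1)  txn=∅  M[L1]=84
step 18: P1: load  L1  ⟶  SS  (L1)  txn=∅  M[L1]=84
step 19: P0: store L0 := 27  ⟶  MI  (L0)  txn=BusRdX+Flush  M[L0]=23
step 20: P1: store L1 := 11  ⟶  IM  (L1)  txn=BusUpgr  M[L1]=84
step 21: P1: store L0 := 2  ⟶  IM  (L0)  txn=BusRdX+Flush  M[L0]=27
step 22: P0: store L1 := 24  ⟶  MI  (L1)  txn=BusRdX+Flush  M[L1]=11
step 23: P1: store L0 := 37  ⟶  IM  (L0)  txn=∅  M[L0]=27
step 24: P1: store L1 := 74  ⟶  IM  (L1)  txn=BusRdX+Flush  M[L1]=24
step 25: P0: load  L1  ⟶  SS  (L1)  txn=BusRd+Flush  M[L1]=74
step 26: P1: load  L1  ⟶  SS  (L1)  txn=∅  M[L1]=74
step 27: P1: load  L1  ⟶  SS  (L1)  txn=∅  M[L1]=74
step 28: P1: load  L1  ⟶  SS  (L1)  txn=∅  M[L1]=74
step 29: P0: load  L0  ⟶  SS  (L0)  txn=BusRd+Flush  M[L0]=37

state = S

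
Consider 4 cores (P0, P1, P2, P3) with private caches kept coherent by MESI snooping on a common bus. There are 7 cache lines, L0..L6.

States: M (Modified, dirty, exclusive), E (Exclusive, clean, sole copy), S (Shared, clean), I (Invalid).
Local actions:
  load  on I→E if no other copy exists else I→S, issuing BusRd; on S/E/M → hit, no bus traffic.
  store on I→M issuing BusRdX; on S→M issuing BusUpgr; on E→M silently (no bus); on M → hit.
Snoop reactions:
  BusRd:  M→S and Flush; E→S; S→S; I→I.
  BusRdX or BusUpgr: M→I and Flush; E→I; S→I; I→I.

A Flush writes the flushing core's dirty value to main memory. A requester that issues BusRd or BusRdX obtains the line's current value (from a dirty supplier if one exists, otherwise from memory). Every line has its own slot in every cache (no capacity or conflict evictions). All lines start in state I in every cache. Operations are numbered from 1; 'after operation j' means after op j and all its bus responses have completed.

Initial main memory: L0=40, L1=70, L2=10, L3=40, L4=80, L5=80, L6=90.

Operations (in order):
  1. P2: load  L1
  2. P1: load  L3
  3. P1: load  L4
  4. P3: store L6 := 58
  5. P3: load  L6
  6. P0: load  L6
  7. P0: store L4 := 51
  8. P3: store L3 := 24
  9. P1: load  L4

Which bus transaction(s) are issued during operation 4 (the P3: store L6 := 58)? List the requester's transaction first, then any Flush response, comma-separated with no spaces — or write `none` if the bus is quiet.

bus = BusRdX

[1] P2: load  L1 | P0:I, P1:I, P2:E(70), P3:I | bus: BusRd
[2] P1: load  L3 | P0:I, P1:E(40), P2:I, P3:I | bus: BusRd
[3] P1: load  L4 | P0:I, P1:E(80), P2:I, P3:I | bus: BusRd
[4] P3: store L6 := 58 | P0:I, P1:I, P2:I, P3:M(58) | bus: BusRdX
[5] P3: load  L6 | P0:I, P1:I, P2:I, P3:M(58) | bus: none
[6] P0: load  L6 | P0:S(58), P1:I, P2:I, P3:S(58) | bus: BusRd,Flush
[7] P0: store L4 := 51 | P0:M(51), P1:I, P2:I, P3:I | bus: BusRdX
[8] P3: store L3 := 24 | P0:I, P1:I, P2:I, P3:M(24) | bus: BusRdX
[9] P1: load  L4 | P0:S(51), P1:S(51), P2:I, P3:I | bus: BusRd,Flush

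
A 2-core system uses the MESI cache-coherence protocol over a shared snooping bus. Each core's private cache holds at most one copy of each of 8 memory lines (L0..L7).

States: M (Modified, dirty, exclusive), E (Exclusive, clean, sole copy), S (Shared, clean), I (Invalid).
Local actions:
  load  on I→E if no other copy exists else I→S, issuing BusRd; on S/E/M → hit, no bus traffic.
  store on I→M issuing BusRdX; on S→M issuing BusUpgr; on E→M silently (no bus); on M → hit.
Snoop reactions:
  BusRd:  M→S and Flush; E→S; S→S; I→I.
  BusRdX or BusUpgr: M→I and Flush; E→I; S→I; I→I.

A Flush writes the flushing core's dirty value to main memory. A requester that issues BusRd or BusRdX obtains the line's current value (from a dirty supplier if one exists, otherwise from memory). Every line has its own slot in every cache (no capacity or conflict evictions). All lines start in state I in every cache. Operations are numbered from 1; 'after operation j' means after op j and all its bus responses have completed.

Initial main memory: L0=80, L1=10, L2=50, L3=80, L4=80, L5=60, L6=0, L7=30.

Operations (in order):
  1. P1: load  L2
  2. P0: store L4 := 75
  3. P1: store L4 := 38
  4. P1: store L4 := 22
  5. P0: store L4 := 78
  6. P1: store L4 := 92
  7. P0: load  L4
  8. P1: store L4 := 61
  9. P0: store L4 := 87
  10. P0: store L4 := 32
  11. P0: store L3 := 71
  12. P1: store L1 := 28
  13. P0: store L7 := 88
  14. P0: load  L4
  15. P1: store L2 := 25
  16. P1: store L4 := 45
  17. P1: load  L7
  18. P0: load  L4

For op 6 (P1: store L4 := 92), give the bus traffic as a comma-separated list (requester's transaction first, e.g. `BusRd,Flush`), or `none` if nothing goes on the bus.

bus = BusRdX,Flush

step 1: P1: load  L2  ⟶  IE  (L2)  txn=BusRd  M[L2]=50
step 2: P0: store L4 := 75  ⟶  MI  (L4)  txn=BusRdX  M[L4]=80
step 3: P1: store L4 := 38  ⟶  IM  (L4)  txn=BusRdX+Flush  M[L4]=75
step 4: P1: store L4 := 22  ⟶  IM  (L4)  txn=∅  M[L4]=75
step 5: P0: store L4 := 78  ⟶  MI  (L4)  txn=BusRdX+Flush  M[L4]=22
step 6: P1: store L4 := 92  ⟶  IM  (L4)  txn=BusRdX+Flush  M[L4]=78
step 7: P0: load  L4  ⟶  SS  (L4)  txn=BusRd+Flush  M[L4]=92
step 8: P1: store L4 := 61  ⟶  IM  (L4)  txn=BusUpgr  M[L4]=92
step 9: P0: store L4 := 87  ⟶  MI  (L4)  txn=BusRdX+Flush  M[L4]=61
step 10: P0: store L4 := 32  ⟶  MI  (L4)  txn=∅  M[L4]=61
step 11: P0: store L3 := 71  ⟶  MI  (L3)  txn=BusRdX  M[L3]=80
step 12: P1: store L1 := 28  ⟶  IM  (L1)  txn=BusRdX  M[L1]=10
step 13: P0: store L7 := 88  ⟶  MI  (L7)  txn=BusRdX  M[L7]=30
step 14: P0: load  L4  ⟶  MI  (L4)  txn=∅  M[L4]=61
step 15: P1: store L2 := 25  ⟶  IM  (L2)  txn=∅  M[L2]=50
step 16: P1: store L4 := 45  ⟶  IM  (L4)  txn=BusRdX+Flush  M[L4]=32
step 17: P1: load  L7  ⟶  SS  (L7)  txn=BusRd+Flush  M[L7]=88
step 18: P0: load  L4  ⟶  SS  (L4)  txn=BusRd+Flush  M[L4]=45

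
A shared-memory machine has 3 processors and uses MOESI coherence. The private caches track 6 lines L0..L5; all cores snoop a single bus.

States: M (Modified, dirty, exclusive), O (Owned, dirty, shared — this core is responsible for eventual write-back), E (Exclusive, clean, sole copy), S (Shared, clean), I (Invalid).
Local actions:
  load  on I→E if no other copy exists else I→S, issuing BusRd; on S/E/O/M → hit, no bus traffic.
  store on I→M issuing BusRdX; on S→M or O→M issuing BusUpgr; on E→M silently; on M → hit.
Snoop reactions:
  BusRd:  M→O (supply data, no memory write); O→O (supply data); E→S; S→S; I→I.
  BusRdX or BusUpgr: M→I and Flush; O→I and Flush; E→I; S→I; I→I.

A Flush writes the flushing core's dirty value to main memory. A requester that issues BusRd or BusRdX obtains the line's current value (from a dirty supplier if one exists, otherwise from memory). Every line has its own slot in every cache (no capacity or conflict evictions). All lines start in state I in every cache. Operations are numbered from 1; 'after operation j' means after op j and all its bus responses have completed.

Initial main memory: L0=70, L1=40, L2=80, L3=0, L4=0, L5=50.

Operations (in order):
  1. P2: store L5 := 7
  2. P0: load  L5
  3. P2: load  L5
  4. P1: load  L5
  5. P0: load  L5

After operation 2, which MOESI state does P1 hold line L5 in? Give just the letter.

1. P2: store L5 := 7  bus=[BusRdX]  L5: P0=I P1=I P2=M  mem[L5]=50
2. P0: load  L5  bus=[BusRd]  L5: P0=S P1=I P2=O  mem[L5]=50
3. P2: load  L5  bus=[-]  L5: P0=S P1=I P2=O  mem[L5]=50
4. P1: load  L5  bus=[BusRd]  L5: P0=S P1=S P2=O  mem[L5]=50
5. P0: load  L5  bus=[-]  L5: P0=S P1=S P2=O  mem[L5]=50

state = I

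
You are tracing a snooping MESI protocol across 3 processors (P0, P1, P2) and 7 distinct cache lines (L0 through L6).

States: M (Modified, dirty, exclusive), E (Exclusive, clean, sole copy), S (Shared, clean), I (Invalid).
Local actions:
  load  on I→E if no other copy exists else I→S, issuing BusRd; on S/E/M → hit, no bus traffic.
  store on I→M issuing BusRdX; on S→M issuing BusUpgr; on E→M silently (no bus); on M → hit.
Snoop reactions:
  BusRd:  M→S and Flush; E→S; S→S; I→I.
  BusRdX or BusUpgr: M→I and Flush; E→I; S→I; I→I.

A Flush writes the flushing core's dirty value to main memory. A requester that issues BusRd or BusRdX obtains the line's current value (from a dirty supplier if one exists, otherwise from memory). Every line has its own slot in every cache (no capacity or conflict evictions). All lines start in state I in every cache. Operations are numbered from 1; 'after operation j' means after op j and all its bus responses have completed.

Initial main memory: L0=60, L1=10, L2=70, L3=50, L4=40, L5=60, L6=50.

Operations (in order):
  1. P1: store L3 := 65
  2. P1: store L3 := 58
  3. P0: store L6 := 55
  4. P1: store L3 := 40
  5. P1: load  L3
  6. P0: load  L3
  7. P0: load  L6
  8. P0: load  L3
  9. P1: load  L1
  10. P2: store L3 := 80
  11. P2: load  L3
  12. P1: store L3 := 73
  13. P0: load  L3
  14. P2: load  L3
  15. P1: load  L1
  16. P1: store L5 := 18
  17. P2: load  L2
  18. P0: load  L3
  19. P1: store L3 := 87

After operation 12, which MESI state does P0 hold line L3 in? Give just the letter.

state = I

[1] P1: store L3 := 65 | P0:I, P1:M(65), P2:I | bus: BusRdX
[2] P1: store L3 := 58 | P0:I, P1:M(58), P2:I | bus: none
[3] P0: store L6 := 55 | P0:M(55), P1:I, P2:I | bus: BusRdX
[4] P1: store L3 := 40 | P0:I, P1:M(40), P2:I | bus: none
[5] P1: load  L3 | P0:I, P1:M(40), P2:I | bus: none
[6] P0: load  L3 | P0:S(40), P1:S(40), P2:I | bus: BusRd,Flush
[7] P0: load  L6 | P0:M(55), P1:I, P2:I | bus: none
[8] P0: load  L3 | P0:S(40), P1:S(40), P2:I | bus: none
[9] P1: load  L1 | P0:I, P1:E(10), P2:I | bus: BusRd
[10] P2: store L3 := 80 | P0:I, P1:I, P2:M(80) | bus: BusRdX
[11] P2: load  L3 | P0:I, P1:I, P2:M(80) | bus: none
[12] P1: store L3 := 73 | P0:I, P1:M(73), P2:I | bus: BusRdX,Flush
[13] P0: load  L3 | P0:S(73), P1:S(73), P2:I | bus: BusRd,Flush
[14] P2: load  L3 | P0:S(73), P1:S(73), P2:S(73) | bus: BusRd
[15] P1: load  L1 | P0:I, P1:E(10), P2:I | bus: none
[16] P1: store L5 := 18 | P0:I, P1:M(18), P2:I | bus: BusRdX
[17] P2: load  L2 | P0:I, P1:I, P2:E(70) | bus: BusRd
[18] P0: load  L3 | P0:S(73), P1:S(73), P2:S(73) | bus: none
[19] P1: store L3 := 87 | P0:I, P1:M(87), P2:I | bus: BusUpgr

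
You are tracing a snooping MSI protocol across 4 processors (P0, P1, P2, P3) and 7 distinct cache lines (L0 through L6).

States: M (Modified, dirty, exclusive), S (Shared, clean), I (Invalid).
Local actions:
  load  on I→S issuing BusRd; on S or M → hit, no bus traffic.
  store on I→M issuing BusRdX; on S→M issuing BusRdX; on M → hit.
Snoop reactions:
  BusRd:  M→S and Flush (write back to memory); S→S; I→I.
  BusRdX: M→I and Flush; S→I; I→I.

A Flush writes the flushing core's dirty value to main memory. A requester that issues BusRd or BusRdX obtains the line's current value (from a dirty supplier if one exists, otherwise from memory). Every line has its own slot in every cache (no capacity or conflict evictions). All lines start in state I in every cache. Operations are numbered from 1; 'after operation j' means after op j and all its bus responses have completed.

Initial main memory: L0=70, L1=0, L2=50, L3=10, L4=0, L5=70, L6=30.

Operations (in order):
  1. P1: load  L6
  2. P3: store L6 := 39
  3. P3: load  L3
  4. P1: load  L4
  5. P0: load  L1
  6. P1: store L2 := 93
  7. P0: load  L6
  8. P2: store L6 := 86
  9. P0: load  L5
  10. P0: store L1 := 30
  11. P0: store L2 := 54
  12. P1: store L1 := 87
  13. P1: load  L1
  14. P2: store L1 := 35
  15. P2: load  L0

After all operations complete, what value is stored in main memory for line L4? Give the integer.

[1] P1: load  L6 | P0:I, P1:S(30), P2:I, P3:I | bus: BusRd
[2] P3: store L6 := 39 | P0:I, P1:I, P2:I, P3:M(39) | bus: BusRdX
[3] P3: load  L3 | P0:I, P1:I, P2:I, P3:S(10) | bus: BusRd
[4] P1: load  L4 | P0:I, P1:S(0), P2:I, P3:I | bus: BusRd
[5] P0: load  L1 | P0:S(0), P1:I, P2:I, P3:I | bus: BusRd
[6] P1: store L2 := 93 | P0:I, P1:M(93), P2:I, P3:I | bus: BusRdX
[7] P0: load  L6 | P0:S(39), P1:I, P2:I, P3:S(39) | bus: BusRd,Flush
[8] P2: store L6 := 86 | P0:I, P1:I, P2:M(86), P3:I | bus: BusRdX
[9] P0: load  L5 | P0:S(70), P1:I, P2:I, P3:I | bus: BusRd
[10] P0: store L1 := 30 | P0:M(30), P1:I, P2:I, P3:I | bus: BusRdX
[11] P0: store L2 := 54 | P0:M(54), P1:I, P2:I, P3:I | bus: BusRdX,Flush
[12] P1: store L1 := 87 | P0:I, P1:M(87), P2:I, P3:I | bus: BusRdX,Flush
[13] P1: load  L1 | P0:I, P1:M(87), P2:I, P3:I | bus: none
[14] P2: store L1 := 35 | P0:I, P1:I, P2:M(35), P3:I | bus: BusRdX,Flush
[15] P2: load  L0 | P0:I, P1:I, P2:S(70), P3:I | bus: BusRd

memory[L4] = 0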